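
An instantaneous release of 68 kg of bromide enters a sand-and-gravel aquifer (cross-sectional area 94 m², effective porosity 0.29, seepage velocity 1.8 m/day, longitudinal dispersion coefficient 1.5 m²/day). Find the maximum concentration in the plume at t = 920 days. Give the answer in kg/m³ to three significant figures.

The peak of an instantaneous 1D plume sits at x = vt; there the Gaussian factor is 1 and C_max = M/(n_e·A·√(4πDt)), where n_e·A is the pore area the mass is dissolved in.
√(4πDt) = √(4π × 1.5 × 920) = 131.7 m, so C_max = 68/(0.29 × 94 × 131.7) = 0.0189 kg/m³.

0.0189 kg/m³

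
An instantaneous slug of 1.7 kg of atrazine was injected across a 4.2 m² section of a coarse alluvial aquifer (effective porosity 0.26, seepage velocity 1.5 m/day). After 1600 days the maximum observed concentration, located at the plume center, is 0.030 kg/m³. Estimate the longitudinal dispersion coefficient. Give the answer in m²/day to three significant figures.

At the plume center C_max = M/(n_e·A·√(4πDt)), so D = M²/(4πt·(n_e·A·C_max)²).
n_e·A·C_max = 0.26 × 4.2 × 0.030 = 0.03276 kg/m.
D = 1.7²/(4π × 1600 × 0.03276²) = 0.134 m²/day.

0.134 m²/day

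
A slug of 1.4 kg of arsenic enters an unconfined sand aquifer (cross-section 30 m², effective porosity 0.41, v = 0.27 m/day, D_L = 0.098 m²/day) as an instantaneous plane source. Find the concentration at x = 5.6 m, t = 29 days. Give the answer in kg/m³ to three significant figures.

0.0123 kg/m³

For an instantaneous plane source, C(x,t) = M/(n_e·A·√(4πDt)) · exp(−(x−vt)²/(4Dt)), with n_e·A the pore (flow) area.
Plume center vt = 0.27 × 29 = 7.83 m, so the well at 5.6 m is 2.23 m upgradient of the peak.
√(4πDt) = 5.976 m, giving peak height M/(n_e·A·√(4πDt)) = 1.4/(0.41 × 30 × 5.976) = 0.01905 kg/m³.
(x−vt)²/(4Dt) = (-2.23)²/(4 × 0.098 × 29) = 0.4374; exp(−0.4374) = 0.6457.
C = 0.01905 × 0.6457 = 0.0123 kg/m³.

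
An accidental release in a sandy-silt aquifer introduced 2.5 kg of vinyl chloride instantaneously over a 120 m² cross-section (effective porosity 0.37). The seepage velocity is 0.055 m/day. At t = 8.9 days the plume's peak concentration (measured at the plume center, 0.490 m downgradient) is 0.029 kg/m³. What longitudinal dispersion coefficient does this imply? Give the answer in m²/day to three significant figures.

0.0337 m²/day

At the plume center C_max = M/(n_e·A·√(4πDt)), so D = M²/(4πt·(n_e·A·C_max)²).
n_e·A·C_max = 0.37 × 120 × 0.029 = 1.288 kg/m.
D = 2.5²/(4π × 8.9 × 1.288²) = 0.0337 m²/day.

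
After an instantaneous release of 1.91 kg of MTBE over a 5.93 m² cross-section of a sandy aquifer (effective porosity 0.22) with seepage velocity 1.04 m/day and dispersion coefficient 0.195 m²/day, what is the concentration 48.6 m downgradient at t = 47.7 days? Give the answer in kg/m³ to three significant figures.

0.132 kg/m³

For an instantaneous plane source, C(x,t) = M/(n_e·A·√(4πDt)) · exp(−(x−vt)²/(4Dt)), with n_e·A the pore (flow) area.
Plume center vt = 1.04 × 47.7 = 49.608 m, so the well at 48.6 m is 1.008 m upgradient of the peak.
√(4πDt) = 10.81 m, giving peak height M/(n_e·A·√(4πDt)) = 1.91/(0.22 × 5.93 × 10.81) = 0.1354 kg/m³.
(x−vt)²/(4Dt) = (-1.008)²/(4 × 0.195 × 47.7) = 0.02731; exp(−0.02731) = 0.9731.
C = 0.1354 × 0.9731 = 0.132 kg/m³.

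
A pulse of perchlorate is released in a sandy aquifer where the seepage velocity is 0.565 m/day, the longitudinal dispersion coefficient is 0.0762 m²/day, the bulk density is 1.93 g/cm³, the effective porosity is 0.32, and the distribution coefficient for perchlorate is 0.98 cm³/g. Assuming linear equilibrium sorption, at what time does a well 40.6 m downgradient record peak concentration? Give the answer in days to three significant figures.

Retardation factor R = 1 + ρ_b·K_d/n = 1 + 1.93 × 0.98/0.32 = 6.911.
Sorption retards both mechanisms: v_R = v/R = 0.08175 m/day, D_R = D/R = 0.01103 m²/day.
Peak time from v_R²t² + 2D_R t − x² = 0: t = (√(D_R² + v_R²x²) − D_R)/v_R².
√(D_R² + v_R²x²) = √(0.01103² + 0.08175² × 40.6²) = 3.319; v_R² = 0.006683.
t = (3.319 − 0.01103)/0.006683 = 495 days.

495 days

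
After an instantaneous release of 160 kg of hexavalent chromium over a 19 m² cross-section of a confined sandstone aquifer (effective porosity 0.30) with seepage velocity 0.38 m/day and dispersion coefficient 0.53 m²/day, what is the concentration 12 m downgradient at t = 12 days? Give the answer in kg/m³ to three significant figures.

For an instantaneous plane source, C(x,t) = M/(n_e·A·√(4πDt)) · exp(−(x−vt)²/(4Dt)), with n_e·A the pore (flow) area.
Plume center vt = 0.38 × 12 = 4.56 m, so the well at 12 m is 7.44 m downgradient of the peak.
√(4πDt) = 8.940 m, giving peak height M/(n_e·A·√(4πDt)) = 160/(0.30 × 19 × 8.940) = 3.140 kg/m³.
(x−vt)²/(4Dt) = (7.44)²/(4 × 0.53 × 12) = 2.176; exp(−2.176) = 0.1135.
C = 3.140 × 0.1135 = 0.356 kg/m³.

0.356 kg/m³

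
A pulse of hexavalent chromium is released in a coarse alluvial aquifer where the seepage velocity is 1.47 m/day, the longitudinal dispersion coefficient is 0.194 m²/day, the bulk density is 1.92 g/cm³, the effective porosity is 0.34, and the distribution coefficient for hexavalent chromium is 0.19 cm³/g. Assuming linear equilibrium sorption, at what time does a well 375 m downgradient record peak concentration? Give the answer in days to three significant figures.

Retardation factor R = 1 + ρ_b·K_d/n = 1 + 1.92 × 0.19/0.34 = 2.073.
Sorption retards both mechanisms: v_R = v/R = 0.7091 m/day, D_R = D/R = 0.09358 m²/day.
Peak time from v_R²t² + 2D_R t − x² = 0: t = (√(D_R² + v_R²x²) − D_R)/v_R².
√(D_R² + v_R²x²) = √(0.09358² + 0.7091² × 375²) = 265.9; v_R² = 0.5028.
t = (265.9 − 0.09358)/0.5028 = 529 days.

529 days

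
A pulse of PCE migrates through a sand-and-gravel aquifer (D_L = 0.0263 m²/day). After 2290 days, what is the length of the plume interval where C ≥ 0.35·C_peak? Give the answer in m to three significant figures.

The plume is Gaussian with σ = √(2Dt) = √(2 × 0.0263 × 2290) = 10.98 m.
C/C_peak = exp(−Δx²/(2σ²)) = 0.35 ⇒ Δx = σ·√(−2 ln 0.35) = 10.98 × 1.449 = 15.91 m.
Width = 2Δx = 31.8 m.

31.8 m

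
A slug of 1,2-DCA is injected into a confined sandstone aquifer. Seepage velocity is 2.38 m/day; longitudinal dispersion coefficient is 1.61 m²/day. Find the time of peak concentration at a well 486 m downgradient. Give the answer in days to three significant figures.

For the 1D instantaneous-source solution, setting ∂C/∂t = 0 at fixed x gives v²t² + 2Dt − x² = 0, so t = (√(D² + v²x²) − D)/v².
√(D² + v²x²) = √(1.61² + 2.38² × 486²) = 1157; v² = 5.6644.
t = (1157 − 1.61)/5.6644 = 204 days (vs. the pure-advection estimate x/v = 204 d).

204 days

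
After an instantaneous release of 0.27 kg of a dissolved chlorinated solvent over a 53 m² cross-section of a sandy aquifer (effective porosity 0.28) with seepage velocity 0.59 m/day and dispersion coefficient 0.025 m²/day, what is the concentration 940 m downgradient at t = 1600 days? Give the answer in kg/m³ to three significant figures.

0.000734 kg/m³

For an instantaneous plane source, C(x,t) = M/(n_e·A·√(4πDt)) · exp(−(x−vt)²/(4Dt)), with n_e·A the pore (flow) area.
Plume center vt = 0.59 × 1600 = 944 m, so the well at 940 m is 4 m upgradient of the peak.
√(4πDt) = 22.42 m, giving peak height M/(n_e·A·√(4πDt)) = 0.27/(0.28 × 53 × 22.42) = 0.0008115 kg/m³.
(x−vt)²/(4Dt) = (-4)²/(4 × 0.025 × 1600) = 0.1000; exp(−0.1000) = 0.9048.
C = 0.0008115 × 0.9048 = 0.000734 kg/m³.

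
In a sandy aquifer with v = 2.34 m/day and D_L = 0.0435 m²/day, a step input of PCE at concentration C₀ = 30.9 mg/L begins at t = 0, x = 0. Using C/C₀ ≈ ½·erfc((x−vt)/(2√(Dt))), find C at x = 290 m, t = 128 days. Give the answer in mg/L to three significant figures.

For a continuous step input, C/C₀ ≈ ½·erfc((x−vt)/(2√(Dt))).
vt = 2.34 × 128 = 299.52 m and 2√(Dt) = 2√(0.0435 × 128) = 4.719 m.
Argument (x−vt)/(2√(Dt)) = (290 − 299.52)/4.719 = -2.017; ½·erfc(-2.017) = 0.9978.
C = 30.9 × 0.9978 = 30.8 mg/L.

30.8 mg/L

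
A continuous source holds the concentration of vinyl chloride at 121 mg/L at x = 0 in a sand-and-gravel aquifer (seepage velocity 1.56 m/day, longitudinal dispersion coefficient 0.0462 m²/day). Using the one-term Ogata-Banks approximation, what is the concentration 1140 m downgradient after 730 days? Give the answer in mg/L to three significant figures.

53.5 mg/L

For a continuous step input, C/C₀ ≈ ½·erfc((x−vt)/(2√(Dt))).
vt = 1.56 × 730 = 1138.8 m and 2√(Dt) = 2√(0.0462 × 730) = 11.61 m.
Argument (x−vt)/(2√(Dt)) = (1140 − 1138.8)/11.61 = 0.1034; ½·erfc(0.1034) = 0.4419.
C = 121 × 0.4419 = 53.5 mg/L.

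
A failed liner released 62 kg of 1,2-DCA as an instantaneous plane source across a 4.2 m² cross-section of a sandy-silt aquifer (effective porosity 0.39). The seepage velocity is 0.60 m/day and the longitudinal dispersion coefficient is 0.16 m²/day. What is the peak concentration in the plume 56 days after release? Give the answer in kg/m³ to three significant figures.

The peak of an instantaneous 1D plume sits at x = vt; there the Gaussian factor is 1 and C_max = M/(n_e·A·√(4πDt)), where n_e·A is the pore area the mass is dissolved in.
√(4πDt) = √(4π × 0.16 × 56) = 10.61 m, so C_max = 62/(0.39 × 4.2 × 10.61) = 3.57 kg/m³.

3.57 kg/m³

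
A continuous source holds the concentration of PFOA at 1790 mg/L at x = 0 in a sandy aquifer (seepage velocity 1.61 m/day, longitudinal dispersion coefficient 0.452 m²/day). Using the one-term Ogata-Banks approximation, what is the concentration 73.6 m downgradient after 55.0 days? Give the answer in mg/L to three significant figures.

1760 mg/L

For a continuous step input, C/C₀ ≈ ½·erfc((x−vt)/(2√(Dt))).
vt = 1.61 × 55.0 = 88.55 m and 2√(Dt) = 2√(0.452 × 55.0) = 9.972 m.
Argument (x−vt)/(2√(Dt)) = (73.6 − 88.55)/9.972 = -1.499; ½·erfc(-1.499) = 0.9830.
C = 1790 × 0.9830 = 1760 mg/L.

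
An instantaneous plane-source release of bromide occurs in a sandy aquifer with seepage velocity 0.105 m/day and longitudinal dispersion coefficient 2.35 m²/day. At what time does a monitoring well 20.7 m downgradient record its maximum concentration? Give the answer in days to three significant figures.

For the 1D instantaneous-source solution, setting ∂C/∂t = 0 at fixed x gives v²t² + 2Dt − x² = 0, so t = (√(D² + v²x²) − D)/v².
√(D² + v²x²) = √(2.35² + 0.105² × 20.7²) = 3.201; v² = 0.011025.
t = (3.201 − 2.35)/0.011025 = 77.2 days (vs. the pure-advection estimate x/v = 197 d).

77.2 days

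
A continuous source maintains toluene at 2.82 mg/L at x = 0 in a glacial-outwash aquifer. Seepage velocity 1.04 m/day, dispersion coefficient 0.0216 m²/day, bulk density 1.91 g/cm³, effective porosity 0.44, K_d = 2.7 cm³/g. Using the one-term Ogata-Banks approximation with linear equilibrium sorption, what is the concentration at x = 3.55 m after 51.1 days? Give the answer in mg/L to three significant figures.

2.63 mg/L

Retardation factor R = 1 + ρ_b·K_d/n = 1 + 1.91 × 2.7/0.44 = 12.72.
Sorption retards both mechanisms: v_R = v/R = 0.08176 m/day, D_R = D/R = 0.001698 m²/day.
v_R·t = 0.08176 × 51.1 = 4.177936 m; 2√(D_R t) = 0.5891 m; argument = (3.55 − 4.177936)/0.5891 = -1.066.
C = C₀ × ½·erfc(-1.066) = 2.82 × 0.9342 = 2.63 mg/L.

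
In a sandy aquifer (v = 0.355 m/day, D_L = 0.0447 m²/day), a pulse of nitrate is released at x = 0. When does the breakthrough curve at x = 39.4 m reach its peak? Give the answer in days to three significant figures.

For the 1D instantaneous-source solution, setting ∂C/∂t = 0 at fixed x gives v²t² + 2Dt − x² = 0, so t = (√(D² + v²x²) − D)/v².
√(D² + v²x²) = √(0.0447² + 0.355² × 39.4²) = 13.99; v² = 0.126025.
t = (13.99 − 0.0447)/0.126025 = 111 days (vs. the pure-advection estimate x/v = 111 d).

111 days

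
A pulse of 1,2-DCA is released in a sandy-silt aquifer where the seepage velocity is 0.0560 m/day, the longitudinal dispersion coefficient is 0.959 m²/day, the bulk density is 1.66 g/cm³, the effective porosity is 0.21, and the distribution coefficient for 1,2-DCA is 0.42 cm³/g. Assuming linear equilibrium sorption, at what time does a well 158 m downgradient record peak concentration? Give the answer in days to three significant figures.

10900 days

Retardation factor R = 1 + ρ_b·K_d/n = 1 + 1.66 × 0.42/0.21 = 4.320.
Sorption retards both mechanisms: v_R = v/R = 0.01296 m/day, D_R = D/R = 0.2220 m²/day.
Peak time from v_R²t² + 2D_R t − x² = 0: t = (√(D_R² + v_R²x²) − D_R)/v_R².
√(D_R² + v_R²x²) = √(0.2220² + 0.01296² × 158²) = 2.060; v_R² = 0.0001680.
t = (2.060 − 0.2220)/0.0001680 = 10900 days.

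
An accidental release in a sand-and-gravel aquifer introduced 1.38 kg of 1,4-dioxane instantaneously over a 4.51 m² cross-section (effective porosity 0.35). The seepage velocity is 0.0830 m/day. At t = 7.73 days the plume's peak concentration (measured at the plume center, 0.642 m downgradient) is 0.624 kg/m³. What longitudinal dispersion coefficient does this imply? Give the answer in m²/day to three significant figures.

0.0202 m²/day

At the plume center C_max = M/(n_e·A·√(4πDt)), so D = M²/(4πt·(n_e·A·C_max)²).
n_e·A·C_max = 0.35 × 4.51 × 0.624 = 0.9850 kg/m.
D = 1.38²/(4π × 7.73 × 0.9850²) = 0.0202 m²/day.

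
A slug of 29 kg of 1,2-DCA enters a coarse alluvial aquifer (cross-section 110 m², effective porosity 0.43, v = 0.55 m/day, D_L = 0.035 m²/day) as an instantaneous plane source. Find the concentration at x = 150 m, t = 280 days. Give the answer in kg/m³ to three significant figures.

0.0367 kg/m³

For an instantaneous plane source, C(x,t) = M/(n_e·A·√(4πDt)) · exp(−(x−vt)²/(4Dt)), with n_e·A the pore (flow) area.
Plume center vt = 0.55 × 280 = 154 m, so the well at 150 m is 4 m upgradient of the peak.
√(4πDt) = 11.10 m, giving peak height M/(n_e·A·√(4πDt)) = 29/(0.43 × 110 × 11.10) = 0.05523 kg/m³.
(x−vt)²/(4Dt) = (-4)²/(4 × 0.035 × 280) = 0.4082; exp(−0.4082) = 0.6648.
C = 0.05523 × 0.6648 = 0.0367 kg/m³.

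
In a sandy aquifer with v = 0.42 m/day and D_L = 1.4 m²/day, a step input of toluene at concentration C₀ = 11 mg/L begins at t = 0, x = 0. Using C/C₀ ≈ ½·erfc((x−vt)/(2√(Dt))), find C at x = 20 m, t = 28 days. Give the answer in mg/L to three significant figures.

For a continuous step input, C/C₀ ≈ ½·erfc((x−vt)/(2√(Dt))).
vt = 0.42 × 28 = 11.76 m and 2√(Dt) = 2√(1.4 × 28) = 12.52 m.
Argument (x−vt)/(2√(Dt)) = (20 − 11.76)/12.52 = 0.6581; ½·erfc(0.6581) = 0.1760.
C = 11 × 0.1760 = 1.94 mg/L.

1.94 mg/L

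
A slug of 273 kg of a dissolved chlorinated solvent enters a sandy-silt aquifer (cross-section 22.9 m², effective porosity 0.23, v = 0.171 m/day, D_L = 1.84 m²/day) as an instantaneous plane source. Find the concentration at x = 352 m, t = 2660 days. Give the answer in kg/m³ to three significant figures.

For an instantaneous plane source, C(x,t) = M/(n_e·A·√(4πDt)) · exp(−(x−vt)²/(4Dt)), with n_e·A the pore (flow) area.
Plume center vt = 0.171 × 2660 = 454.86 m, so the well at 352 m is 102.86 m upgradient of the peak.
√(4πDt) = 248.0 m, giving peak height M/(n_e·A·√(4πDt)) = 273/(0.23 × 22.9 × 248.0) = 0.2090 kg/m³.
(x−vt)²/(4Dt) = (-102.86)²/(4 × 1.84 × 2660) = 0.5404; exp(−0.5404) = 0.5825.
C = 0.2090 × 0.5825 = 0.122 kg/m³.

0.122 kg/m³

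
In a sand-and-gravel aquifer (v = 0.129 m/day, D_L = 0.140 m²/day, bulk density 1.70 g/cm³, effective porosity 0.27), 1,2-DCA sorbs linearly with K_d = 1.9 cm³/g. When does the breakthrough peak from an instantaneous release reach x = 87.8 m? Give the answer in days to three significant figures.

Retardation factor R = 1 + ρ_b·K_d/n = 1 + 1.70 × 1.9/0.27 = 12.96.
Sorption retards both mechanisms: v_R = v/R = 0.009954 m/day, D_R = D/R = 0.01080 m²/day.
Peak time from v_R²t² + 2D_R t − x² = 0: t = (√(D_R² + v_R²x²) − D_R)/v_R².
√(D_R² + v_R²x²) = √(0.01080² + 0.009954² × 87.8²) = 0.8740; v_R² = 9.908e-05.
t = (0.8740 − 0.01080)/9.908e-05 = 8710 days.

8710 days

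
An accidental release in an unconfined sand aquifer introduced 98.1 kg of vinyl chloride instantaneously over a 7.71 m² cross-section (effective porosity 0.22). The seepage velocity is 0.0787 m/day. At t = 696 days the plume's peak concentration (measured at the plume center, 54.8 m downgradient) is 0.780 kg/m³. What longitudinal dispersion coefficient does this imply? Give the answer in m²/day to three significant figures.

At the plume center C_max = M/(n_e·A·√(4πDt)), so D = M²/(4πt·(n_e·A·C_max)²).
n_e·A·C_max = 0.22 × 7.71 × 0.780 = 1.323 kg/m.
D = 98.1²/(4π × 696 × 1.323²) = 0.629 m²/day.

0.629 m²/day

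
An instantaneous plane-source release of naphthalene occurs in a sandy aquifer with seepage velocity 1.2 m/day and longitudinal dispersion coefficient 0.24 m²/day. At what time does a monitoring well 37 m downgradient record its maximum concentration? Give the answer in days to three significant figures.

30.7 days

For the 1D instantaneous-source solution, setting ∂C/∂t = 0 at fixed x gives v²t² + 2Dt − x² = 0, so t = (√(D² + v²x²) − D)/v².
√(D² + v²x²) = √(0.24² + 1.2² × 37²) = 44.40; v² = 1.44.
t = (44.40 − 0.24)/1.44 = 30.7 days (vs. the pure-advection estimate x/v = 30.8 d).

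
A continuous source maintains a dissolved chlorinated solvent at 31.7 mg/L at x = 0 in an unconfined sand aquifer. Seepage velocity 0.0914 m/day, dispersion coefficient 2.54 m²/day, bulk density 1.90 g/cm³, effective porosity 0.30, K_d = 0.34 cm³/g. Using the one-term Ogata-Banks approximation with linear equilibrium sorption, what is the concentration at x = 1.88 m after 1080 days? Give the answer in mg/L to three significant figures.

Retardation factor R = 1 + ρ_b·K_d/n = 1 + 1.90 × 0.34/0.30 = 3.153.
Sorption retards both mechanisms: v_R = v/R = 0.02899 m/day, D_R = D/R = 0.8056 m²/day.
v_R·t = 0.02899 × 1080 = 31.3092 m; 2√(D_R t) = 58.99 m; argument = (1.88 − 31.3092)/58.99 = -0.4989.
C = C₀ × ½·erfc(-0.4989) = 31.7 × 0.7598 = 24.1 mg/L.

24.1 mg/L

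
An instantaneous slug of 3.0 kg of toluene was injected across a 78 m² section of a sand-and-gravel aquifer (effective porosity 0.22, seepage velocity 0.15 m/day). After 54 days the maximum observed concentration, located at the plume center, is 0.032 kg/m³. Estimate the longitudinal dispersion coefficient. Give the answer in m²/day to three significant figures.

At the plume center C_max = M/(n_e·A·√(4πDt)), so D = M²/(4πt·(n_e·A·C_max)²).
n_e·A·C_max = 0.22 × 78 × 0.032 = 0.5491 kg/m.
D = 3.0²/(4π × 54 × 0.5491²) = 0.0440 m²/day.

0.0440 m²/day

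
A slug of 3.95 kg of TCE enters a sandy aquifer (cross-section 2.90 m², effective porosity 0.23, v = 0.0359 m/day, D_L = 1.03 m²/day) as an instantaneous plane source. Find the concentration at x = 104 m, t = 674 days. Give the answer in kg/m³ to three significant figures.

For an instantaneous plane source, C(x,t) = M/(n_e·A·√(4πDt)) · exp(−(x−vt)²/(4Dt)), with n_e·A the pore (flow) area.
Plume center vt = 0.0359 × 674 = 24.1966 m, so the well at 104 m is 79.8034 m downgradient of the peak.
√(4πDt) = 93.40 m, giving peak height M/(n_e·A·√(4πDt)) = 3.95/(0.23 × 2.90 × 93.40) = 0.06341 kg/m³.
(x−vt)²/(4Dt) = (79.8034)²/(4 × 1.03 × 674) = 2.293; exp(−2.293) = 0.1010.
C = 0.06341 × 0.1010 = 0.00640 kg/m³.

0.00640 kg/m³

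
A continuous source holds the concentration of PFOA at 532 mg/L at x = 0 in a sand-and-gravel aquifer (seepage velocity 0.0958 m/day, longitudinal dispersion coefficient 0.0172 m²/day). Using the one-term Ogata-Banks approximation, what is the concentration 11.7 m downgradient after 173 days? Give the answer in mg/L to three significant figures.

For a continuous step input, C/C₀ ≈ ½·erfc((x−vt)/(2√(Dt))).
vt = 0.0958 × 173 = 16.5734 m and 2√(Dt) = 2√(0.0172 × 173) = 3.450 m.
Argument (x−vt)/(2√(Dt)) = (11.7 − 16.5734)/3.450 = -1.413; ½·erfc(-1.413) = 0.9772.
C = 532 × 0.9772 = 520 mg/L.

520 mg/L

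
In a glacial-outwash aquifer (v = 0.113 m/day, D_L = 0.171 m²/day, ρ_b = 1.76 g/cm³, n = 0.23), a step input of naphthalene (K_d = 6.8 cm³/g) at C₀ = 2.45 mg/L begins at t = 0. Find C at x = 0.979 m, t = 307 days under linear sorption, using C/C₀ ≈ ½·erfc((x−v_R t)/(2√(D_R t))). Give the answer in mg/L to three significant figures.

1.00 mg/L

Retardation factor R = 1 + ρ_b·K_d/n = 1 + 1.76 × 6.8/0.23 = 53.03.
Sorption retards both mechanisms: v_R = v/R = 0.002131 m/day, D_R = D/R = 0.003225 m²/day.
v_R·t = 0.002131 × 307 = 0.654217 m; 2√(D_R t) = 1.990 m; argument = (0.979 − 0.654217)/1.990 = 0.1632.
C = C₀ × ½·erfc(0.1632) = 2.45 × 0.4087 = 1.00 mg/L.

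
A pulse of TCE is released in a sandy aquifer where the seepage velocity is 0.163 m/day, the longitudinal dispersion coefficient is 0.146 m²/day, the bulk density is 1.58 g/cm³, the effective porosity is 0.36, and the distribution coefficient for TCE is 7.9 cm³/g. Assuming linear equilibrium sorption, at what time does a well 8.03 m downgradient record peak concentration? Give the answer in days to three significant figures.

1570 days

Retardation factor R = 1 + ρ_b·K_d/n = 1 + 1.58 × 7.9/0.36 = 35.67.
Sorption retards both mechanisms: v_R = v/R = 0.004570 m/day, D_R = D/R = 0.004093 m²/day.
Peak time from v_R²t² + 2D_R t − x² = 0: t = (√(D_R² + v_R²x²) − D_R)/v_R².
√(D_R² + v_R²x²) = √(0.004093² + 0.004570² × 8.03²) = 0.03692; v_R² = 2.088e-05.
t = (0.03692 − 0.004093)/2.088e-05 = 1570 days.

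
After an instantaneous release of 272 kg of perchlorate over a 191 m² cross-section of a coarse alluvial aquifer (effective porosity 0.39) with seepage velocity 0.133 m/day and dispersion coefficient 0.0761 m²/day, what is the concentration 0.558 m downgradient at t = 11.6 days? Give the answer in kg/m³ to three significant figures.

0.833 kg/m³

For an instantaneous plane source, C(x,t) = M/(n_e·A·√(4πDt)) · exp(−(x−vt)²/(4Dt)), with n_e·A the pore (flow) area.
Plume center vt = 0.133 × 11.6 = 1.5428 m, so the well at 0.558 m is 0.9848 m upgradient of the peak.
√(4πDt) = 3.331 m, giving peak height M/(n_e·A·√(4πDt)) = 272/(0.39 × 191 × 3.331) = 1.096 kg/m³.
(x−vt)²/(4Dt) = (-0.9848)²/(4 × 0.0761 × 11.6) = 0.2747; exp(−0.2747) = 0.7598.
C = 1.096 × 0.7598 = 0.833 kg/m³.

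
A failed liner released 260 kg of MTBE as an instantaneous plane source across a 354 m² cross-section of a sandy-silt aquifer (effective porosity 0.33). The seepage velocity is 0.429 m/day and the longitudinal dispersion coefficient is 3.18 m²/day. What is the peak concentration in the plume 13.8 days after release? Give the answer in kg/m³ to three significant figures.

0.0948 kg/m³

The peak of an instantaneous 1D plume sits at x = vt; there the Gaussian factor is 1 and C_max = M/(n_e·A·√(4πDt)), where n_e·A is the pore area the mass is dissolved in.
√(4πDt) = √(4π × 3.18 × 13.8) = 23.48 m, so C_max = 260/(0.33 × 354 × 23.48) = 0.0948 kg/m³.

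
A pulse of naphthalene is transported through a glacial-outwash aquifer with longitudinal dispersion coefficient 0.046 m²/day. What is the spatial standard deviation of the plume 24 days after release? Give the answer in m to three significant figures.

1.49 m

Dispersive spreading gives a Gaussian with σ² = 2Dt; advection only shifts the center.
σ = √(2 × 0.046 × 24) = 1.49 m.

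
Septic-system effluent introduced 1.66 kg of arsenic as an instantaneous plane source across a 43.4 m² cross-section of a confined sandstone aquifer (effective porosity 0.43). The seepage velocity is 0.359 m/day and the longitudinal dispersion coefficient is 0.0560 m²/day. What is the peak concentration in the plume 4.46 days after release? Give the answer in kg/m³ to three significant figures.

The peak of an instantaneous 1D plume sits at x = vt; there the Gaussian factor is 1 and C_max = M/(n_e·A·√(4πDt)), where n_e·A is the pore area the mass is dissolved in.
√(4πDt) = √(4π × 0.0560 × 4.46) = 1.772 m, so C_max = 1.66/(0.43 × 43.4 × 1.772) = 0.0502 kg/m³.

0.0502 kg/m³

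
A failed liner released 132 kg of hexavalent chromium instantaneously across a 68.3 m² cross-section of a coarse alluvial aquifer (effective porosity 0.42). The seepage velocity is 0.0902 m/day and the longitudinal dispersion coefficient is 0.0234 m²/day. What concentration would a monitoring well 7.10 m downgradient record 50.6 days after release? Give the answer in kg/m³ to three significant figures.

For an instantaneous plane source, C(x,t) = M/(n_e·A·√(4πDt)) · exp(−(x−vt)²/(4Dt)), with n_e·A the pore (flow) area.
Plume center vt = 0.0902 × 50.6 = 4.56412 m, so the well at 7.10 m is 2.53588 m downgradient of the peak.
√(4πDt) = 3.857 m, giving peak height M/(n_e·A·√(4πDt)) = 132/(0.42 × 68.3 × 3.857) = 1.193 kg/m³.
(x−vt)²/(4Dt) = (2.53588)²/(4 × 0.0234 × 50.6) = 1.358; exp(−1.358) = 0.2572.
C = 1.193 × 0.2572 = 0.307 kg/m³.

0.307 kg/m³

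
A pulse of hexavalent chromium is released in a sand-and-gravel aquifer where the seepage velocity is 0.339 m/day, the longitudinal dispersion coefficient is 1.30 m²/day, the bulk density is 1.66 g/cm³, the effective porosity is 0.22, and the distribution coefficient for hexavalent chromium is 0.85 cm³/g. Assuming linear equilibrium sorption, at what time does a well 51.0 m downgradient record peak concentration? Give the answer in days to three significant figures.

Retardation factor R = 1 + ρ_b·K_d/n = 1 + 1.66 × 0.85/0.22 = 7.414.
Sorption retards both mechanisms: v_R = v/R = 0.04572 m/day, D_R = D/R = 0.1753 m²/day.
Peak time from v_R²t² + 2D_R t − x² = 0: t = (√(D_R² + v_R²x²) − D_R)/v_R².
√(D_R² + v_R²x²) = √(0.1753² + 0.04572² × 51.0²) = 2.338; v_R² = 0.002090.
t = (2.338 − 0.1753)/0.002090 = 1030 days.

1030 days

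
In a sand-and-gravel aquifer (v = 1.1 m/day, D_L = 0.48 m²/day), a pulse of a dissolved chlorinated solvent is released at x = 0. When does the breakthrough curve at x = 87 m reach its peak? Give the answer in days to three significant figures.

78.7 days

For the 1D instantaneous-source solution, setting ∂C/∂t = 0 at fixed x gives v²t² + 2Dt − x² = 0, so t = (√(D² + v²x²) − D)/v².
√(D² + v²x²) = √(0.48² + 1.1² × 87²) = 95.70; v² = 1.21.
t = (95.70 − 0.48)/1.21 = 78.7 days (vs. the pure-advection estimate x/v = 79.1 d).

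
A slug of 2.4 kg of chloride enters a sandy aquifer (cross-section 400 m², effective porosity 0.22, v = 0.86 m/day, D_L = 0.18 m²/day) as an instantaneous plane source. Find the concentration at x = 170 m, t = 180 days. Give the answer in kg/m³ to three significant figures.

0.000227 kg/m³

For an instantaneous plane source, C(x,t) = M/(n_e·A·√(4πDt)) · exp(−(x−vt)²/(4Dt)), with n_e·A the pore (flow) area.
Plume center vt = 0.86 × 180 = 154.8 m, so the well at 170 m is 15.2 m downgradient of the peak.
√(4πDt) = 20.18 m, giving peak height M/(n_e·A·√(4πDt)) = 2.4/(0.22 × 400 × 20.18) = 0.001351 kg/m³.
(x−vt)²/(4Dt) = (15.2)²/(4 × 0.18 × 180) = 1.783; exp(−1.783) = 0.1681.
C = 0.001351 × 0.1681 = 0.000227 kg/m³.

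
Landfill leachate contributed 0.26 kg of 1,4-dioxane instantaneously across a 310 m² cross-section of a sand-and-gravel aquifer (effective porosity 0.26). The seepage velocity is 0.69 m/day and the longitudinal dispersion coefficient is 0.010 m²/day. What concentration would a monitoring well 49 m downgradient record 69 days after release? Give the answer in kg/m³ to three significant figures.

0.000544 kg/m³

For an instantaneous plane source, C(x,t) = M/(n_e·A·√(4πDt)) · exp(−(x−vt)²/(4Dt)), with n_e·A the pore (flow) area.
Plume center vt = 0.69 × 69 = 47.61 m, so the well at 49 m is 1.39 m downgradient of the peak.
√(4πDt) = 2.945 m, giving peak height M/(n_e·A·√(4πDt)) = 0.26/(0.26 × 310 × 2.945) = 0.001095 kg/m³.
(x−vt)²/(4Dt) = (1.39)²/(4 × 0.010 × 69) = 0.7000; exp(−0.7000) = 0.4966.
C = 0.001095 × 0.4966 = 0.000544 kg/m³.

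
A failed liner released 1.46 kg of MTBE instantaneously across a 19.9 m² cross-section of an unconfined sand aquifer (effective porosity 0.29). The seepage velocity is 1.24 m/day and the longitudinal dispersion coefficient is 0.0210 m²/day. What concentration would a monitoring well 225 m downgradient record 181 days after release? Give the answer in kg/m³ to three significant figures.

0.0359 kg/m³

For an instantaneous plane source, C(x,t) = M/(n_e·A·√(4πDt)) · exp(−(x−vt)²/(4Dt)), with n_e·A the pore (flow) area.
Plume center vt = 1.24 × 181 = 224.44 m, so the well at 225 m is 0.56 m downgradient of the peak.
√(4πDt) = 6.911 m, giving peak height M/(n_e·A·√(4πDt)) = 1.46/(0.29 × 19.9 × 6.911) = 0.03661 kg/m³.
(x−vt)²/(4Dt) = (0.56)²/(4 × 0.0210 × 181) = 0.02063; exp(−0.02063) = 0.9796.
C = 0.03661 × 0.9796 = 0.0359 kg/m³.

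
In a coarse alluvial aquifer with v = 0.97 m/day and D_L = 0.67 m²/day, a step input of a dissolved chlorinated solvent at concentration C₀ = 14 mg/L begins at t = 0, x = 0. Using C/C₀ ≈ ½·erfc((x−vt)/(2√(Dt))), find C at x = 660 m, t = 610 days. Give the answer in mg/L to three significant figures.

0.118 mg/L

For a continuous step input, C/C₀ ≈ ½·erfc((x−vt)/(2√(Dt))).
vt = 0.97 × 610 = 591.7 m and 2√(Dt) = 2√(0.67 × 610) = 40.43 m.
Argument (x−vt)/(2√(Dt)) = (660 − 591.7)/40.43 = 1.689; ½·erfc(1.689) = 0.008456.
C = 14 × 0.008456 = 0.118 mg/L.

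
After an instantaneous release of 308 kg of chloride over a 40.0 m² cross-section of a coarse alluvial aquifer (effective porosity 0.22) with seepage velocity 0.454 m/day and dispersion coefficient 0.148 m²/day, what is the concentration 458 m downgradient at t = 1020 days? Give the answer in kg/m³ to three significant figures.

For an instantaneous plane source, C(x,t) = M/(n_e·A·√(4πDt)) · exp(−(x−vt)²/(4Dt)), with n_e·A the pore (flow) area.
Plume center vt = 0.454 × 1020 = 463.08 m, so the well at 458 m is 5.08 m upgradient of the peak.
√(4πDt) = 43.55 m, giving peak height M/(n_e·A·√(4πDt)) = 308/(0.22 × 40.0 × 43.55) = 0.8037 kg/m³.
(x−vt)²/(4Dt) = (-5.08)²/(4 × 0.148 × 1020) = 0.04274; exp(−0.04274) = 0.9582.
C = 0.8037 × 0.9582 = 0.770 kg/m³.

0.770 kg/m³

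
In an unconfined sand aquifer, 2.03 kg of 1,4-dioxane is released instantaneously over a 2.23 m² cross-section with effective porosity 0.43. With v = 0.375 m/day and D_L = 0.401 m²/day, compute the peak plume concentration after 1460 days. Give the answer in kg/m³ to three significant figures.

The peak of an instantaneous 1D plume sits at x = vt; there the Gaussian factor is 1 and C_max = M/(n_e·A·√(4πDt)), where n_e·A is the pore area the mass is dissolved in.
√(4πDt) = √(4π × 0.401 × 1460) = 85.77 m, so C_max = 2.03/(0.43 × 2.23 × 85.77) = 0.0247 kg/m³.

0.0247 kg/m³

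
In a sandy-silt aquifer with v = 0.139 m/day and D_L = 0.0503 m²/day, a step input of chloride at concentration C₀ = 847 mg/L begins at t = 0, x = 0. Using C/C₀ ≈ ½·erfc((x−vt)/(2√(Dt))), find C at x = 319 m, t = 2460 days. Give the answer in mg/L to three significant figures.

786 mg/L

For a continuous step input, C/C₀ ≈ ½·erfc((x−vt)/(2√(Dt))).
vt = 0.139 × 2460 = 341.94 m and 2√(Dt) = 2√(0.0503 × 2460) = 22.25 m.
Argument (x−vt)/(2√(Dt)) = (319 − 341.94)/22.25 = -1.031; ½·erfc(-1.031) = 0.9276.
C = 847 × 0.9276 = 786 mg/L.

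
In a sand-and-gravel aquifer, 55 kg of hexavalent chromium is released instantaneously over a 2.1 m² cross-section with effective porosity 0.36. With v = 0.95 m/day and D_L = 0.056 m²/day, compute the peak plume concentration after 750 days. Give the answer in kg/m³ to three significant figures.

3.17 kg/m³

The peak of an instantaneous 1D plume sits at x = vt; there the Gaussian factor is 1 and C_max = M/(n_e·A·√(4πDt)), where n_e·A is the pore area the mass is dissolved in.
√(4πDt) = √(4π × 0.056 × 750) = 22.97 m, so C_max = 55/(0.36 × 2.1 × 22.97) = 3.17 kg/m³.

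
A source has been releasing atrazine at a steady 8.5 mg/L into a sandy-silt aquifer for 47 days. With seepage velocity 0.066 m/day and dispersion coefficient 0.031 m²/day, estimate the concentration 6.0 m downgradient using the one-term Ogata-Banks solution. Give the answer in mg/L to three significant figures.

0.381 mg/L

For a continuous step input, C/C₀ ≈ ½·erfc((x−vt)/(2√(Dt))).
vt = 0.066 × 47 = 3.102 m and 2√(Dt) = 2√(0.031 × 47) = 2.414 m.
Argument (x−vt)/(2√(Dt)) = (6.0 − 3.102)/2.414 = 1.200; ½·erfc(1.200) = 0.04484.
C = 8.5 × 0.04484 = 0.381 mg/L.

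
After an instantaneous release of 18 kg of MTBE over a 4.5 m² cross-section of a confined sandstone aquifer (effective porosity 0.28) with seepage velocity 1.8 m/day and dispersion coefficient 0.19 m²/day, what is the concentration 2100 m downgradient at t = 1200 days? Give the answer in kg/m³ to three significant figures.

0.00515 kg/m³

For an instantaneous plane source, C(x,t) = M/(n_e·A·√(4πDt)) · exp(−(x−vt)²/(4Dt)), with n_e·A the pore (flow) area.
Plume center vt = 1.8 × 1200 = 2160 m, so the well at 2100 m is 60 m upgradient of the peak.
√(4πDt) = 53.53 m, giving peak height M/(n_e·A·√(4πDt)) = 18/(0.28 × 4.5 × 53.53) = 0.2669 kg/m³.
(x−vt)²/(4Dt) = (-60)²/(4 × 0.19 × 1200) = 3.947; exp(−3.947) = 0.01931.
C = 0.2669 × 0.01931 = 0.00515 kg/m³.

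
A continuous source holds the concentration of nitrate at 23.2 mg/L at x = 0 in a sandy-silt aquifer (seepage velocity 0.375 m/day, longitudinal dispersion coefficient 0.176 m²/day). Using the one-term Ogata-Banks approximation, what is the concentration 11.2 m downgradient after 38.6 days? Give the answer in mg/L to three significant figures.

For a continuous step input, C/C₀ ≈ ½·erfc((x−vt)/(2√(Dt))).
vt = 0.375 × 38.6 = 14.475 m and 2√(Dt) = 2√(0.176 × 38.6) = 5.213 m.
Argument (x−vt)/(2√(Dt)) = (11.2 − 14.475)/5.213 = -0.6282; ½·erfc(-0.6282) = 0.8128.
C = 23.2 × 0.8128 = 18.9 mg/L.

18.9 mg/L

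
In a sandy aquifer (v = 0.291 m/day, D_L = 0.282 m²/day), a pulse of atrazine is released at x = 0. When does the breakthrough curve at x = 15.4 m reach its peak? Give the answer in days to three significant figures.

49.7 days

For the 1D instantaneous-source solution, setting ∂C/∂t = 0 at fixed x gives v²t² + 2Dt − x² = 0, so t = (√(D² + v²x²) − D)/v².
√(D² + v²x²) = √(0.282² + 0.291² × 15.4²) = 4.490; v² = 0.084681.
t = (4.490 − 0.282)/0.084681 = 49.7 days (vs. the pure-advection estimate x/v = 52.9 d).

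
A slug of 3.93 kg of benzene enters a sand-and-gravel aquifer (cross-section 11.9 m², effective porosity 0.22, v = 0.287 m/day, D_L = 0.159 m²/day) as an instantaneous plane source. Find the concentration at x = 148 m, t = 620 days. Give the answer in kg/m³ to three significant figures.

0.00439 kg/m³

For an instantaneous plane source, C(x,t) = M/(n_e·A·√(4πDt)) · exp(−(x−vt)²/(4Dt)), with n_e·A the pore (flow) area.
Plume center vt = 0.287 × 620 = 177.94 m, so the well at 148 m is 29.94 m upgradient of the peak.
√(4πDt) = 35.20 m, giving peak height M/(n_e·A·√(4πDt)) = 3.93/(0.22 × 11.9 × 35.20) = 0.04265 kg/m³.
(x−vt)²/(4Dt) = (-29.94)²/(4 × 0.159 × 620) = 2.273; exp(−2.273) = 0.1030.
C = 0.04265 × 0.1030 = 0.00439 kg/m³.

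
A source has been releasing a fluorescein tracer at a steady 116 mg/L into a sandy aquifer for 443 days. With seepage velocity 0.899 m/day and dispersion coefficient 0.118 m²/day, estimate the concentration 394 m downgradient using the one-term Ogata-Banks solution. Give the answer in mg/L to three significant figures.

76.7 mg/L

For a continuous step input, C/C₀ ≈ ½·erfc((x−vt)/(2√(Dt))).
vt = 0.899 × 443 = 398.257 m and 2√(Dt) = 2√(0.118 × 443) = 14.46 m.
Argument (x−vt)/(2√(Dt)) = (394 − 398.257)/14.46 = -0.2944; ½·erfc(-0.2944) = 0.6614.
C = 116 × 0.6614 = 76.7 mg/L.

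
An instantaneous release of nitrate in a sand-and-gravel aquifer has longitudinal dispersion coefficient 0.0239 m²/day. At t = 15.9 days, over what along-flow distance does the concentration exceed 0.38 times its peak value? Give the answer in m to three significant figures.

The plume is Gaussian with σ = √(2Dt) = √(2 × 0.0239 × 15.9) = 0.8718 m.
C/C_peak = exp(−Δx²/(2σ²)) = 0.38 ⇒ Δx = σ·√(−2 ln 0.38) = 0.8718 × 1.391 = 1.213 m.
Width = 2Δx = 2.43 m.

2.43 m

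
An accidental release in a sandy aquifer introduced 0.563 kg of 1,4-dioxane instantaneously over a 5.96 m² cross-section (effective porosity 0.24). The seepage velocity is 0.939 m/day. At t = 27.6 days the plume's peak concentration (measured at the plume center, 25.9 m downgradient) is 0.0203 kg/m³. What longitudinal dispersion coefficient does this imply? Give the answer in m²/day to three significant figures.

1.08 m²/day

At the plume center C_max = M/(n_e·A·√(4πDt)), so D = M²/(4πt·(n_e·A·C_max)²).
n_e·A·C_max = 0.24 × 5.96 × 0.0203 = 0.02904 kg/m.
D = 0.563²/(4π × 27.6 × 0.02904²) = 1.08 m²/day.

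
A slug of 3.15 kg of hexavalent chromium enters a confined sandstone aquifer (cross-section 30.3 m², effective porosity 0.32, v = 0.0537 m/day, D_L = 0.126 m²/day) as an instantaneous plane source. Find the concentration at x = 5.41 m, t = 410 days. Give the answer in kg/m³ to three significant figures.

For an instantaneous plane source, C(x,t) = M/(n_e·A·√(4πDt)) · exp(−(x−vt)²/(4Dt)), with n_e·A the pore (flow) area.
Plume center vt = 0.0537 × 410 = 22.017 m, so the well at 5.41 m is 16.607 m upgradient of the peak.
√(4πDt) = 25.48 m, giving peak height M/(n_e·A·√(4πDt)) = 3.15/(0.32 × 30.3 × 25.48) = 0.01275 kg/m³.
(x−vt)²/(4Dt) = (-16.607)²/(4 × 0.126 × 410) = 1.335; exp(−1.335) = 0.2632.
C = 0.01275 × 0.2632 = 0.00336 kg/m³.

0.00336 kg/m³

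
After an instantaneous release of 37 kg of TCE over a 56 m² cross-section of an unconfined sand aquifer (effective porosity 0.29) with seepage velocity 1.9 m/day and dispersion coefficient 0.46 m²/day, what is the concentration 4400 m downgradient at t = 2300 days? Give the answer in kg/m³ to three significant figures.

0.0160 kg/m³

For an instantaneous plane source, C(x,t) = M/(n_e·A·√(4πDt)) · exp(−(x−vt)²/(4Dt)), with n_e·A the pore (flow) area.
Plume center vt = 1.9 × 2300 = 4370 m, so the well at 4400 m is 30 m downgradient of the peak.
√(4πDt) = 115.3 m, giving peak height M/(n_e·A·√(4πDt)) = 37/(0.29 × 56 × 115.3) = 0.01976 kg/m³.
(x−vt)²/(4Dt) = (30)²/(4 × 0.46 × 2300) = 0.2127; exp(−0.2127) = 0.8084.
C = 0.01976 × 0.8084 = 0.0160 kg/m³.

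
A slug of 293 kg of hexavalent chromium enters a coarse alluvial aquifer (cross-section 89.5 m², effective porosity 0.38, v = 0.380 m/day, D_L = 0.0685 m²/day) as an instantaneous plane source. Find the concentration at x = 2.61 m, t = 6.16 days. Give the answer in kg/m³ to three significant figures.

For an instantaneous plane source, C(x,t) = M/(n_e·A·√(4πDt)) · exp(−(x−vt)²/(4Dt)), with n_e·A the pore (flow) area.
Plume center vt = 0.380 × 6.16 = 2.3408 m, so the well at 2.61 m is 0.2692 m downgradient of the peak.
√(4πDt) = 2.303 m, giving peak height M/(n_e·A·√(4πDt)) = 293/(0.38 × 89.5 × 2.303) = 3.741 kg/m³.
(x−vt)²/(4Dt) = (0.2692)²/(4 × 0.0685 × 6.16) = 0.04294; exp(−0.04294) = 0.9580.
C = 3.741 × 0.9580 = 3.58 kg/m³.

3.58 kg/m³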